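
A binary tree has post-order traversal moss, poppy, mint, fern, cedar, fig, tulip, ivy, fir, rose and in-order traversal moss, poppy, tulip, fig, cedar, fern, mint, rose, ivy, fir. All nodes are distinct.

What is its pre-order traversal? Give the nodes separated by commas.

The last element of post-order is the root; it splits in-order into left and right subtrees.
Root rose: left subtree has 7 nodes {moss, poppy, tulip, fig, cedar, fern, mint}, right has 2 {ivy, fir}.
  Root tulip: left subtree has 2 nodes {moss, poppy}, right has 4 {fig, cedar, fern, mint}.
    Root poppy: left subtree has 1 node {moss}, right has 0 { }.
    Root fig: left subtree has 0 nodes { }, right has 3 {cedar, fern, mint}.
      Root cedar: left subtree has 0 nodes { }, right has 2 {fern, mint}.
        Root fern: left subtree has 0 nodes { }, right has 1 {mint}.
  Root fir: left subtree has 1 node {ivy}, right has 0 { }.

rose, tulip, poppy, moss, fig, cedar, fern, mint, fir, ivy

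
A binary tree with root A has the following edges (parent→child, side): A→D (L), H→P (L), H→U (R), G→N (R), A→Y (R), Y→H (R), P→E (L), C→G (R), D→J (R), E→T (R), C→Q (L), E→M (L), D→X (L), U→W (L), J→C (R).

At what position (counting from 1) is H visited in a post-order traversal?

Post-order visits the left subtree, then the right subtree, then the node.
At A: go left to D.
  At D: go left to X.
    X is a leaf — visit X.
  At D: go right to J.
    At J: no left child.
    At J: go right to C.
      At C: go left to Q.
        Q is a leaf — visit Q.
      At C: go right to G.
        At G: no left child.
        At G: go right to N.
          N is a leaf — visit N.
        Visit G.
      Visit C.
    Visit J.
  Visit D.
At A: go right to Y.
  At Y: no left child.
  At Y: go right to H.
    At H: go left to P.
      At P: go left to E.
        At E: go left to M.
          M is a leaf — visit M.
        At E: go right to T.
          T is a leaf — visit T.
        Visit E.
      At P: no right child.
      Visit P.
    At H: go right to U.
      At U: go left to W.
        W is a leaf — visit W.
      At U: no right child.
      Visit U.
    Visit H.
  Visit Y.
Visit A.
Full post-order sequence: X, Q, N, G, C, J, D, M, T, E, P, W, U, H, Y, A.

14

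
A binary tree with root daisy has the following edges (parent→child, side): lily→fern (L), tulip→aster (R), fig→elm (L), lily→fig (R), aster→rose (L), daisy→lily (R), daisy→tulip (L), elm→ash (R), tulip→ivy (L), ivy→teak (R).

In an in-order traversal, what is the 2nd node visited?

In-order visits the left subtree, then the node, then the right subtree.
At daisy: go left to tulip.
  At tulip: go left to ivy.
    At ivy: no left child.
    Visit ivy.
    At ivy: go right to teak.
      teak is a leaf — visit teak.
  Visit tulip.
  At tulip: go right to aster.
    At aster: go left to rose.
      rose is a leaf — visit rose.
    Visit aster.
    At aster: no right child.
Visit daisy.
At daisy: go right to lily.
  At lily: go left to fern.
    fern is a leaf — visit fern.
  Visit lily.
  At lily: go right to fig.
    At fig: go left to elm.
      At elm: no left child.
      Visit elm.
      At elm: go right to ash.
        ash is a leaf — visit ash.
    Visit fig.
    At fig: no right child.
Full in-order sequence: ivy, teak, tulip, rose, aster, daisy, fern, lily, elm, ash, fig.

teak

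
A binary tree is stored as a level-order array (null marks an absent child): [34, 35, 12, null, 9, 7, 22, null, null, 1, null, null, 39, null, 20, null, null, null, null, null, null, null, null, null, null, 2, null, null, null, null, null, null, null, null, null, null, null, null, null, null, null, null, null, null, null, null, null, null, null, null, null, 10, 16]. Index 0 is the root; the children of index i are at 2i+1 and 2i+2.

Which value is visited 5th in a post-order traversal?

16

Post-order visits the left subtree, then the right subtree, then the node.
At 34: go left to 35.
  At 35: no left child.
  At 35: go right to 9.
    At 9: go left to 1.
      1 is a leaf — visit 1.
    At 9: no right child.
    Visit 9.
  Visit 35.
At 34: go right to 12.
  At 12: go left to 7.
    At 7: no left child.
    At 7: go right to 39.
      At 39: go left to 2.
        At 2: go left to 10.
          10 is a leaf — visit 10.
        At 2: go right to 16.
          16 is a leaf — visit 16.
        Visit 2.
      At 39: no right child.
      Visit 39.
    Visit 7.
  At 12: go right to 22.
    At 22: no left child.
    At 22: go right to 20.
      20 is a leaf — visit 20.
    Visit 22.
  Visit 12.
Visit 34.
Full post-order sequence: 1, 9, 35, 10, 16, 2, 39, 7, 20, 22, 12, 34.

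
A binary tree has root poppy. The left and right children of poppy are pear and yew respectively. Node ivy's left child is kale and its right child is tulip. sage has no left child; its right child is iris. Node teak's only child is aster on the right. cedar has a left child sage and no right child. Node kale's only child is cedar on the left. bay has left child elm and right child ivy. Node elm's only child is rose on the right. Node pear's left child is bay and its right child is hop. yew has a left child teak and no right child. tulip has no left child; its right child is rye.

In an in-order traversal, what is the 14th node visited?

teak

In-order visits the left subtree, then the node, then the right subtree.
At poppy: go left to pear.
  At pear: go left to bay.
    At bay: go left to elm.
      At elm: no left child.
      Visit elm.
      At elm: go right to rose.
        rose is a leaf — visit rose.
    Visit bay.
    At bay: go right to ivy.
      At ivy: go left to kale.
        At kale: go left to cedar.
          At cedar: go left to sage.
            At sage: no left child.
            Visit sage.
            At sage: go right to iris.
              iris is a leaf — visit iris.
          Visit cedar.
          At cedar: no right child.
        Visit kale.
        At kale: no right child.
      Visit ivy.
      At ivy: go right to tulip.
        At tulip: no left child.
        Visit tulip.
        At tulip: go right to rye.
          rye is a leaf — visit rye.
  Visit pear.
  At pear: go right to hop.
    hop is a leaf — visit hop.
Visit poppy.
At poppy: go right to yew.
  At yew: go left to teak.
    At teak: no left child.
    Visit teak.
    At teak: go right to aster.
      aster is a leaf — visit aster.
  Visit yew.
  At yew: no right child.
Full in-order sequence: elm, rose, bay, sage, iris, cedar, kale, ivy, tulip, rye, pear, hop, poppy, teak, aster, yew.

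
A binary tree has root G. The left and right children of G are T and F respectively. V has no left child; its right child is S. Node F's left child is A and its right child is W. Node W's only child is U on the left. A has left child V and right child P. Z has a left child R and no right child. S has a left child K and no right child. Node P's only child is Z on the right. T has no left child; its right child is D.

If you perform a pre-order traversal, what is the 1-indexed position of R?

11

Pre-order visits the node, then its left subtree, then its right subtree.
Visit G.
At G: go left to T.
  Visit T.
  At T: no left child.
  At T: go right to D.
    D is a leaf — visit D.
At G: go right to F.
  Visit F.
  At F: go left to A.
    Visit A.
    At A: go left to V.
      Visit V.
      At V: no left child.
      At V: go right to S.
        Visit S.
        At S: go left to K.
          K is a leaf — visit K.
        At S: no right child.
    At A: go right to P.
      Visit P.
      At P: no left child.
      At P: go right to Z.
        Visit Z.
        At Z: go left to R.
          R is a leaf — visit R.
        At Z: no right child.
  At F: go right to W.
    Visit W.
    At W: go left to U.
      U is a leaf — visit U.
    At W: no right child.
Full pre-order sequence: G, T, D, F, A, V, S, K, P, Z, R, W, U.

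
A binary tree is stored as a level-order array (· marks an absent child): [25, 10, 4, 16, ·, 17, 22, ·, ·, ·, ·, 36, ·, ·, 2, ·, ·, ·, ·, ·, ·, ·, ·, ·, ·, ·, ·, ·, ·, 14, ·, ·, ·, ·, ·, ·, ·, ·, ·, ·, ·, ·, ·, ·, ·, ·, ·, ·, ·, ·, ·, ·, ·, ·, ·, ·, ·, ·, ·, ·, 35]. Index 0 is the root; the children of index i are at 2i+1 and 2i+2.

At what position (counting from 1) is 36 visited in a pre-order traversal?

Pre-order visits the node, then its left subtree, then its right subtree.
Visit 25.
At 25: go left to 10.
  Visit 10.
  At 10: go left to 16.
    16 is a leaf — visit 16.
  At 10: no right child.
At 25: go right to 4.
  Visit 4.
  At 4: go left to 17.
    Visit 17.
    At 17: go left to 36.
      36 is a leaf — visit 36.
    At 17: no right child.
  At 4: go right to 22.
    Visit 22.
    At 22: no left child.
    At 22: go right to 2.
      Visit 2.
      At 2: go left to 14.
        Visit 14.
        At 14: no left child.
        At 14: go right to 35.
          35 is a leaf — visit 35.
      At 2: no right child.
Full pre-order sequence: 25, 10, 16, 4, 17, 36, 22, 2, 14, 35.

6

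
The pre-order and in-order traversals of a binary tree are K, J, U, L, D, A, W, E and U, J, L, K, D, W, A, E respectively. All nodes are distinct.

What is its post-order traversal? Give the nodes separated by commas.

The first element of pre-order is the root; it splits in-order into left and right subtrees.
Root K: left subtree has 3 nodes {U, J, L}, right has 4 {D, W, A, E}.
  Root J: left subtree has 1 node {U}, right has 1 {L}.
  Root D: left subtree has 0 nodes { }, right has 3 {W, A, E}.
    Root A: left subtree has 1 node {W}, right has 1 {E}.

U, L, J, W, E, A, D, K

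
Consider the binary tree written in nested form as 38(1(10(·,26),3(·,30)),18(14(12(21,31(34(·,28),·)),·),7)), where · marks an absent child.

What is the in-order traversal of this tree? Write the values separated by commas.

In-order visits the left subtree, then the node, then the right subtree.
At 38: go left to 1.
  At 1: go left to 10.
    At 10: no left child.
    Visit 10.
    At 10: go right to 26.
      26 is a leaf — visit 26.
  Visit 1.
  At 1: go right to 3.
    At 3: no left child.
    Visit 3.
    At 3: go right to 30.
      30 is a leaf — visit 30.
Visit 38.
At 38: go right to 18.
  At 18: go left to 14.
    At 14: go left to 12.
      At 12: go left to 21.
        21 is a leaf — visit 21.
      Visit 12.
      At 12: go right to 31.
        At 31: go left to 34.
          At 34: no left child.
          Visit 34.
          At 34: go right to 28.
            28 is a leaf — visit 28.
        Visit 31.
        At 31: no right child.
    Visit 14.
    At 14: no right child.
  Visit 18.
  At 18: go right to 7.
    7 is a leaf — visit 7.

10, 26, 1, 3, 30, 38, 21, 12, 34, 28, 31, 14, 18, 7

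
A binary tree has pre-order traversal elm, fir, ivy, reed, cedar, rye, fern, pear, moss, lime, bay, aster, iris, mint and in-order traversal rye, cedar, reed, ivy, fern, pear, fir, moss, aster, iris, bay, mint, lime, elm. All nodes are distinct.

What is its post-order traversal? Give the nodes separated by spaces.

rye cedar reed pear fern ivy iris aster mint bay lime moss fir elm

The first element of pre-order is the root; it splits in-order into left and right subtrees.
Root elm: left subtree has 13 nodes {rye, cedar, reed, ivy, fern, pear, fir, moss, aster, iris, bay, mint, lime}, right has 0 { }.
  Root fir: left subtree has 6 nodes {rye, cedar, reed, ivy, fern, pear}, right has 6 {moss, aster, iris, bay, mint, lime}.
    Root ivy: left subtree has 3 nodes {rye, cedar, reed}, right has 2 {fern, pear}.
      Root reed: left subtree has 2 nodes {rye, cedar}, right has 0 { }.
        Root cedar: left subtree has 1 node {rye}, right has 0 { }.
      Root fern: left subtree has 0 nodes { }, right has 1 {pear}.
    Root moss: left subtree has 0 nodes { }, right has 5 {aster, iris, bay, mint, lime}.
      Root lime: left subtree has 4 nodes {aster, iris, bay, mint}, right has 0 { }.
        Root bay: left subtree has 2 nodes {aster, iris}, right has 1 {mint}.
          Root aster: left subtree has 0 nodes { }, right has 1 {iris}.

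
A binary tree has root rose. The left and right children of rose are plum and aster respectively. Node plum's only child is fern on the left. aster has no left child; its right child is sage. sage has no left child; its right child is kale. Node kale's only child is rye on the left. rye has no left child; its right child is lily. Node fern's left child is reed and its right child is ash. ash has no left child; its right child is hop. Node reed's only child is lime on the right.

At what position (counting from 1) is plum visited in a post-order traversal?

Post-order visits the left subtree, then the right subtree, then the node.
At rose: go left to plum.
  At plum: go left to fern.
    At fern: go left to reed.
      At reed: no left child.
      At reed: go right to lime.
        lime is a leaf — visit lime.
      Visit reed.
    At fern: go right to ash.
      At ash: no left child.
      At ash: go right to hop.
        hop is a leaf — visit hop.
      Visit ash.
    Visit fern.
  At plum: no right child.
  Visit plum.
At rose: go right to aster.
  At aster: no left child.
  At aster: go right to sage.
    At sage: no left child.
    At sage: go right to kale.
      At kale: go left to rye.
        At rye: no left child.
        At rye: go right to lily.
          lily is a leaf — visit lily.
        Visit rye.
      At kale: no right child.
      Visit kale.
    Visit sage.
  Visit aster.
Visit rose.
Full post-order sequence: lime, reed, hop, ash, fern, plum, lily, rye, kale, sage, aster, rose.

6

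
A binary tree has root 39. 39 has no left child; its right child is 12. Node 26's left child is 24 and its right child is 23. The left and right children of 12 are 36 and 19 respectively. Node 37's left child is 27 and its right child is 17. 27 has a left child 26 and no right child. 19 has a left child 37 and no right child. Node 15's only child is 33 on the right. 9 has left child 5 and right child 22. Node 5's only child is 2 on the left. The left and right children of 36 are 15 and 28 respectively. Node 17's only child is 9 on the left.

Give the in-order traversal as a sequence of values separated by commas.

In-order visits the left subtree, then the node, then the right subtree.
At 39: no left child.
Visit 39.
At 39: go right to 12.
  At 12: go left to 36.
    At 36: go left to 15.
      At 15: no left child.
      Visit 15.
      At 15: go right to 33.
        33 is a leaf — visit 33.
    Visit 36.
    At 36: go right to 28.
      28 is a leaf — visit 28.
  Visit 12.
  At 12: go right to 19.
    At 19: go left to 37.
      At 37: go left to 27.
        At 27: go left to 26.
          At 26: go left to 24.
            24 is a leaf — visit 24.
          Visit 26.
          At 26: go right to 23.
            23 is a leaf — visit 23.
        Visit 27.
        At 27: no right child.
      Visit 37.
      At 37: go right to 17.
        At 17: go left to 9.
          At 9: go left to 5.
            At 5: go left to 2.
              2 is a leaf — visit 2.
            Visit 5.
            At 5: no right child.
          Visit 9.
          At 9: go right to 22.
            22 is a leaf — visit 22.
        Visit 17.
        At 17: no right child.
    Visit 19.
    At 19: no right child.

39, 15, 33, 36, 28, 12, 24, 26, 23, 27, 37, 2, 5, 9, 22, 17, 19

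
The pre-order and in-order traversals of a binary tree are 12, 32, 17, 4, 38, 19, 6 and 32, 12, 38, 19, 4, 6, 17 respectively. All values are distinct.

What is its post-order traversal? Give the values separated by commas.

The first element of pre-order is the root; it splits in-order into left and right subtrees.
Root 12: left subtree has 1 node {32}, right has 5 {38, 19, 4, 6, 17}.
  Root 17: left subtree has 4 nodes {38, 19, 4, 6}, right has 0 { }.
    Root 4: left subtree has 2 nodes {38, 19}, right has 1 {6}.
      Root 38: left subtree has 0 nodes { }, right has 1 {19}.

32, 19, 38, 6, 4, 17, 12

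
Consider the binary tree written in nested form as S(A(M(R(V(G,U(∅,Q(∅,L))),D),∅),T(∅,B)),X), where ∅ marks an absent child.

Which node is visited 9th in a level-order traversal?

Level-order visits nodes level by level from the root, left to right within each level.
Level 0: S
Level 1: A, X
Level 2: M, T
Level 3: R, B
Level 4: V, D
Level 5: G, U
Level 6: Q
Level 7: L
Full level-order sequence: S, A, X, M, T, R, B, V, D, G, U, Q, L.

D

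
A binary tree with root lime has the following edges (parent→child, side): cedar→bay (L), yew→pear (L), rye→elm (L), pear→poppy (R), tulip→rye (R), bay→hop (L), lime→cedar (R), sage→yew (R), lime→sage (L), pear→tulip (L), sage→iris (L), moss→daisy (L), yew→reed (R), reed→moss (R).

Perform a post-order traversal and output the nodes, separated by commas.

iris, elm, rye, tulip, poppy, pear, daisy, moss, reed, yew, sage, hop, bay, cedar, lime

Post-order visits the left subtree, then the right subtree, then the node.
At lime: go left to sage.
  At sage: go left to iris.
    iris is a leaf — visit iris.
  At sage: go right to yew.
    At yew: go left to pear.
      At pear: go left to tulip.
        At tulip: no left child.
        At tulip: go right to rye.
          At rye: go left to elm.
            elm is a leaf — visit elm.
          At rye: no right child.
          Visit rye.
        Visit tulip.
      At pear: go right to poppy.
        poppy is a leaf — visit poppy.
      Visit pear.
    At yew: go right to reed.
      At reed: no left child.
      At reed: go right to moss.
        At moss: go left to daisy.
          daisy is a leaf — visit daisy.
        At moss: no right child.
        Visit moss.
      Visit reed.
    Visit yew.
  Visit sage.
At lime: go right to cedar.
  At cedar: go left to bay.
    At bay: go left to hop.
      hop is a leaf — visit hop.
    At bay: no right child.
    Visit bay.
  At cedar: no right child.
  Visit cedar.
Visit lime.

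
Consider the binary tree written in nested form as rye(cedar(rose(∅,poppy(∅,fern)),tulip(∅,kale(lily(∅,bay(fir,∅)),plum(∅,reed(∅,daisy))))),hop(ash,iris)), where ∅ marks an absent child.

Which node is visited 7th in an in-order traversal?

fir

In-order visits the left subtree, then the node, then the right subtree.
At rye: go left to cedar.
  At cedar: go left to rose.
    At rose: no left child.
    Visit rose.
    At rose: go right to poppy.
      At poppy: no left child.
      Visit poppy.
      At poppy: go right to fern.
        fern is a leaf — visit fern.
  Visit cedar.
  At cedar: go right to tulip.
    At tulip: no left child.
    Visit tulip.
    At tulip: go right to kale.
      At kale: go left to lily.
        At lily: no left child.
        Visit lily.
        At lily: go right to bay.
          At bay: go left to fir.
            fir is a leaf — visit fir.
          Visit bay.
          At bay: no right child.
      Visit kale.
      At kale: go right to plum.
        At plum: no left child.
        Visit plum.
        At plum: go right to reed.
          At reed: no left child.
          Visit reed.
          At reed: go right to daisy.
            daisy is a leaf — visit daisy.
Visit rye.
At rye: go right to hop.
  At hop: go left to ash.
    ash is a leaf — visit ash.
  Visit hop.
  At hop: go right to iris.
    iris is a leaf — visit iris.
Full in-order sequence: rose, poppy, fern, cedar, tulip, lily, fir, bay, kale, plum, reed, daisy, rye, ash, hop, iris.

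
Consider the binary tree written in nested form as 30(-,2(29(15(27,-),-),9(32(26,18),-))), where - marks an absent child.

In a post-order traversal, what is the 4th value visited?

Post-order visits the left subtree, then the right subtree, then the node.
At 30: no left child.
At 30: go right to 2.
  At 2: go left to 29.
    At 29: go left to 15.
      At 15: go left to 27.
        27 is a leaf — visit 27.
      At 15: no right child.
      Visit 15.
    At 29: no right child.
    Visit 29.
  At 2: go right to 9.
    At 9: go left to 32.
      At 32: go left to 26.
        26 is a leaf — visit 26.
      At 32: go right to 18.
        18 is a leaf — visit 18.
      Visit 32.
    At 9: no right child.
    Visit 9.
  Visit 2.
Visit 30.
Full post-order sequence: 27, 15, 29, 26, 18, 32, 9, 2, 30.

26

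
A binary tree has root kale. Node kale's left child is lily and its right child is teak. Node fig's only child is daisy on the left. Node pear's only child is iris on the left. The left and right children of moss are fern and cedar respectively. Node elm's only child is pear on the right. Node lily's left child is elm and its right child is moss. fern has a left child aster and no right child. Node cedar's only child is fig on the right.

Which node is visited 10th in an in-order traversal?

In-order visits the left subtree, then the node, then the right subtree.
At kale: go left to lily.
  At lily: go left to elm.
    At elm: no left child.
    Visit elm.
    At elm: go right to pear.
      At pear: go left to iris.
        iris is a leaf — visit iris.
      Visit pear.
      At pear: no right child.
  Visit lily.
  At lily: go right to moss.
    At moss: go left to fern.
      At fern: go left to aster.
        aster is a leaf — visit aster.
      Visit fern.
      At fern: no right child.
    Visit moss.
    At moss: go right to cedar.
      At cedar: no left child.
      Visit cedar.
      At cedar: go right to fig.
        At fig: go left to daisy.
          daisy is a leaf — visit daisy.
        Visit fig.
        At fig: no right child.
Visit kale.
At kale: go right to teak.
  teak is a leaf — visit teak.
Full in-order sequence: elm, iris, pear, lily, aster, fern, moss, cedar, daisy, fig, kale, teak.

fig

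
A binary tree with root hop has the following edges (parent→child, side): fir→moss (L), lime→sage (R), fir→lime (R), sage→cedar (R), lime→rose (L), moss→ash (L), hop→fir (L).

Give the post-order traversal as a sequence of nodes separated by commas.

Post-order visits the left subtree, then the right subtree, then the node.
At hop: go left to fir.
  At fir: go left to moss.
    At moss: go left to ash.
      ash is a leaf — visit ash.
    At moss: no right child.
    Visit moss.
  At fir: go right to lime.
    At lime: go left to rose.
      rose is a leaf — visit rose.
    At lime: go right to sage.
      At sage: no left child.
      At sage: go right to cedar.
        cedar is a leaf — visit cedar.
      Visit sage.
    Visit lime.
  Visit fir.
At hop: no right child.
Visit hop.

ash, moss, rose, cedar, sage, lime, fir, hop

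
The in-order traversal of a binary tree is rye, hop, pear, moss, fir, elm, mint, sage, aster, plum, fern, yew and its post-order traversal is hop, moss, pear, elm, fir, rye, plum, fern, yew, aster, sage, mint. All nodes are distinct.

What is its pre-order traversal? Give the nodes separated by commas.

The last element of post-order is the root; it splits in-order into left and right subtrees.
Root mint: left subtree has 6 nodes {rye, hop, pear, moss, fir, elm}, right has 5 {sage, aster, plum, fern, yew}.
  Root rye: left subtree has 0 nodes { }, right has 5 {hop, pear, moss, fir, elm}.
    Root fir: left subtree has 3 nodes {hop, pear, moss}, right has 1 {elm}.
      Root pear: left subtree has 1 node {hop}, right has 1 {moss}.
  Root sage: left subtree has 0 nodes { }, right has 4 {aster, plum, fern, yew}.
    Root aster: left subtree has 0 nodes { }, right has 3 {plum, fern, yew}.
      Root yew: left subtree has 2 nodes {plum, fern}, right has 0 { }.
        Root fern: left subtree has 1 node {plum}, right has 0 { }.

mint, rye, fir, pear, hop, moss, elm, sage, aster, yew, fern, plum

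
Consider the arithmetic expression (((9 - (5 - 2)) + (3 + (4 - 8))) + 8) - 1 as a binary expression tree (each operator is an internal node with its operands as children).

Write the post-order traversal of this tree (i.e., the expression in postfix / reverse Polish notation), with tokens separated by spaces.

Post-order on an expression tree gives postfix notation: for each operator, emit left operand, right operand, then the operator.

9 5 2 - - 3 4 8 - + + 8 + 1 -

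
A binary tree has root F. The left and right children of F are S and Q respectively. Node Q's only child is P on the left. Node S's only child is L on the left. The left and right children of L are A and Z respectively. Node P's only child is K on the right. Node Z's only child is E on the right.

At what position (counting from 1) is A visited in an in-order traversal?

1

In-order visits the left subtree, then the node, then the right subtree.
At F: go left to S.
  At S: go left to L.
    At L: go left to A.
      A is a leaf — visit A.
    Visit L.
    At L: go right to Z.
      At Z: no left child.
      Visit Z.
      At Z: go right to E.
        E is a leaf — visit E.
  Visit S.
  At S: no right child.
Visit F.
At F: go right to Q.
  At Q: go left to P.
    At P: no left child.
    Visit P.
    At P: go right to K.
      K is a leaf — visit K.
  Visit Q.
  At Q: no right child.
Full in-order sequence: A, L, Z, E, S, F, P, K, Q.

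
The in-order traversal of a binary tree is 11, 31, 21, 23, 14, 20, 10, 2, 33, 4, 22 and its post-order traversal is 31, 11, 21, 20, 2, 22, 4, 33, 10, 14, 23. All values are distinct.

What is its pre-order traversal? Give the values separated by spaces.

23 21 11 31 14 10 20 33 2 4 22

The last element of post-order is the root; it splits in-order into left and right subtrees.
Root 23: left subtree has 3 nodes {11, 31, 21}, right has 7 {14, 20, 10, 2, 33, 4, 22}.
  Root 21: left subtree has 2 nodes {11, 31}, right has 0 { }.
    Root 11: left subtree has 0 nodes { }, right has 1 {31}.
  Root 14: left subtree has 0 nodes { }, right has 6 {20, 10, 2, 33, 4, 22}.
    Root 10: left subtree has 1 node {20}, right has 4 {2, 33, 4, 22}.
      Root 33: left subtree has 1 node {2}, right has 2 {4, 22}.
        Root 4: left subtree has 0 nodes { }, right has 1 {22}.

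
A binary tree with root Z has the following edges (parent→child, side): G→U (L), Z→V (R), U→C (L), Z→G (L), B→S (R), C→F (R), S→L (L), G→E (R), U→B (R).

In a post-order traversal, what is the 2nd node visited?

C

Post-order visits the left subtree, then the right subtree, then the node.
At Z: go left to G.
  At G: go left to U.
    At U: go left to C.
      At C: no left child.
      At C: go right to F.
        F is a leaf — visit F.
      Visit C.
    At U: go right to B.
      At B: no left child.
      At B: go right to S.
        At S: go left to L.
          L is a leaf — visit L.
        At S: no right child.
        Visit S.
      Visit B.
    Visit U.
  At G: go right to E.
    E is a leaf — visit E.
  Visit G.
At Z: go right to V.
  V is a leaf — visit V.
Visit Z.
Full post-order sequence: F, C, L, S, B, U, E, G, V, Z.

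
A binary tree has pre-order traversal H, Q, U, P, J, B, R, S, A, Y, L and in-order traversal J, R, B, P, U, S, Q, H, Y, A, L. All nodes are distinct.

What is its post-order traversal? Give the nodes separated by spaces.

The first element of pre-order is the root; it splits in-order into left and right subtrees.
Root H: left subtree has 7 nodes {J, R, B, P, U, S, Q}, right has 3 {Y, A, L}.
  Root Q: left subtree has 6 nodes {J, R, B, P, U, S}, right has 0 { }.
    Root U: left subtree has 4 nodes {J, R, B, P}, right has 1 {S}.
      Root P: left subtree has 3 nodes {J, R, B}, right has 0 { }.
        Root J: left subtree has 0 nodes { }, right has 2 {R, B}.
          Root B: left subtree has 1 node {R}, right has 0 { }.
  Root A: left subtree has 1 node {Y}, right has 1 {L}.

R B J P S U Q Y L A H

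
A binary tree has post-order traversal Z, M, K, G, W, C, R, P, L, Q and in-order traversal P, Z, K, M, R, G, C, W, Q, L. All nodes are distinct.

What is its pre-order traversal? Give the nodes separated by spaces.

Q P R K Z M C G W L

The last element of post-order is the root; it splits in-order into left and right subtrees.
Root Q: left subtree has 8 nodes {P, Z, K, M, R, G, C, W}, right has 1 {L}.
  Root P: left subtree has 0 nodes { }, right has 7 {Z, K, M, R, G, C, W}.
    Root R: left subtree has 3 nodes {Z, K, M}, right has 3 {G, C, W}.
      Root K: left subtree has 1 node {Z}, right has 1 {M}.
      Root C: left subtree has 1 node {G}, right has 1 {W}.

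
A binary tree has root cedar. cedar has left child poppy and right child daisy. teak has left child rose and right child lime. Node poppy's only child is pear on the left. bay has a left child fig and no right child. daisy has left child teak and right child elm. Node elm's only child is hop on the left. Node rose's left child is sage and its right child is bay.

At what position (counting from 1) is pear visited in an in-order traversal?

In-order visits the left subtree, then the node, then the right subtree.
At cedar: go left to poppy.
  At poppy: go left to pear.
    pear is a leaf — visit pear.
  Visit poppy.
  At poppy: no right child.
Visit cedar.
At cedar: go right to daisy.
  At daisy: go left to teak.
    At teak: go left to rose.
      At rose: go left to sage.
        sage is a leaf — visit sage.
      Visit rose.
      At rose: go right to bay.
        At bay: go left to fig.
          fig is a leaf — visit fig.
        Visit bay.
        At bay: no right child.
    Visit teak.
    At teak: go right to lime.
      lime is a leaf — visit lime.
  Visit daisy.
  At daisy: go right to elm.
    At elm: go left to hop.
      hop is a leaf — visit hop.
    Visit elm.
    At elm: no right child.
Full in-order sequence: pear, poppy, cedar, sage, rose, fig, bay, teak, lime, daisy, hop, elm.

1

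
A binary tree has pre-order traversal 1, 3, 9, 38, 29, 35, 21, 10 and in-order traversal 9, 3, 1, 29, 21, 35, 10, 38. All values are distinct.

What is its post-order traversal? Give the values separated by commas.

The first element of pre-order is the root; it splits in-order into left and right subtrees.
Root 1: left subtree has 2 nodes {9, 3}, right has 5 {29, 21, 35, 10, 38}.
  Root 3: left subtree has 1 node {9}, right has 0 { }.
  Root 38: left subtree has 4 nodes {29, 21, 35, 10}, right has 0 { }.
    Root 29: left subtree has 0 nodes { }, right has 3 {21, 35, 10}.
      Root 35: left subtree has 1 node {21}, right has 1 {10}.

9, 3, 21, 10, 35, 29, 38, 1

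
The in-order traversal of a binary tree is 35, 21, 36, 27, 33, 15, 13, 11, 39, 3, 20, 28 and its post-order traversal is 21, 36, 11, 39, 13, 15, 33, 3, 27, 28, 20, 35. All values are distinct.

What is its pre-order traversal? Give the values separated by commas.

The last element of post-order is the root; it splits in-order into left and right subtrees.
Root 35: left subtree has 0 nodes { }, right has 11 {21, 36, 27, 33, 15, 13, 11, 39, 3, 20, 28}.
  Root 20: left subtree has 9 nodes {21, 36, 27, 33, 15, 13, 11, 39, 3}, right has 1 {28}.
    Root 27: left subtree has 2 nodes {21, 36}, right has 6 {33, 15, 13, 11, 39, 3}.
      Root 36: left subtree has 1 node {21}, right has 0 { }.
      Root 3: left subtree has 5 nodes {33, 15, 13, 11, 39}, right has 0 { }.
        Root 33: left subtree has 0 nodes { }, right has 4 {15, 13, 11, 39}.
          Root 15: left subtree has 0 nodes { }, right has 3 {13, 11, 39}.
            Root 13: left subtree has 0 nodes { }, right has 2 {11, 39}.
              Root 39: left subtree has 1 node {11}, right has 0 { }.

35, 20, 27, 36, 21, 3, 33, 15, 13, 39, 11, 28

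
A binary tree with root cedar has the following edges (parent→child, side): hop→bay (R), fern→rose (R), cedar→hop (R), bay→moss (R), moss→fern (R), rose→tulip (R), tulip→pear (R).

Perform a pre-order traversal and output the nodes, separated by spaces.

cedar hop bay moss fern rose tulip pear

Pre-order visits the node, then its left subtree, then its right subtree.
Visit cedar.
At cedar: no left child.
At cedar: go right to hop.
  Visit hop.
  At hop: no left child.
  At hop: go right to bay.
    Visit bay.
    At bay: no left child.
    At bay: go right to moss.
      Visit moss.
      At moss: no left child.
      At moss: go right to fern.
        Visit fern.
        At fern: no left child.
        At fern: go right to rose.
          Visit rose.
          At rose: no left child.
          At rose: go right to tulip.
            Visit tulip.
            At tulip: no left child.
            At tulip: go right to pear.
              pear is a leaf — visit pear.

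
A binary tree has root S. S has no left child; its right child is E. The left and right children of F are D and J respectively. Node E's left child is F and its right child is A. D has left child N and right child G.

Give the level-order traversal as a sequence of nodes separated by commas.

Level-order visits nodes level by level from the root, left to right within each level.
Level 0: S
Level 1: E
Level 2: F, A
Level 3: D, J
Level 4: N, G

S, E, F, A, D, J, N, G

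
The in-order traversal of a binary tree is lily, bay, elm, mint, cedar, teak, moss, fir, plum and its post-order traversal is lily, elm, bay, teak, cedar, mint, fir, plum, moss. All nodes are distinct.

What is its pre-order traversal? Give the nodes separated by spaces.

moss mint bay lily elm cedar teak plum fir

The last element of post-order is the root; it splits in-order into left and right subtrees.
Root moss: left subtree has 6 nodes {lily, bay, elm, mint, cedar, teak}, right has 2 {fir, plum}.
  Root mint: left subtree has 3 nodes {lily, bay, elm}, right has 2 {cedar, teak}.
    Root bay: left subtree has 1 node {lily}, right has 1 {elm}.
    Root cedar: left subtree has 0 nodes { }, right has 1 {teak}.
  Root plum: left subtree has 1 node {fir}, right has 0 { }.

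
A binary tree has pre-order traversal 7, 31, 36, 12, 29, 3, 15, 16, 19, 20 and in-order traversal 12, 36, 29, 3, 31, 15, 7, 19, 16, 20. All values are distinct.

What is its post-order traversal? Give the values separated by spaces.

The first element of pre-order is the root; it splits in-order into left and right subtrees.
Root 7: left subtree has 6 nodes {12, 36, 29, 3, 31, 15}, right has 3 {19, 16, 20}.
  Root 31: left subtree has 4 nodes {12, 36, 29, 3}, right has 1 {15}.
    Root 36: left subtree has 1 node {12}, right has 2 {29, 3}.
      Root 29: left subtree has 0 nodes { }, right has 1 {3}.
  Root 16: left subtree has 1 node {19}, right has 1 {20}.

12 3 29 36 15 31 19 20 16 7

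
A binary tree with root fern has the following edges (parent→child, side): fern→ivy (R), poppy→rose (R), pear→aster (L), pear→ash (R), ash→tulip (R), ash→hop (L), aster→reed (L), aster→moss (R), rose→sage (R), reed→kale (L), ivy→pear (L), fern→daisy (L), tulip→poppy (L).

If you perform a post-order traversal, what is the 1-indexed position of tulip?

10

Post-order visits the left subtree, then the right subtree, then the node.
At fern: go left to daisy.
  daisy is a leaf — visit daisy.
At fern: go right to ivy.
  At ivy: go left to pear.
    At pear: go left to aster.
      At aster: go left to reed.
        At reed: go left to kale.
          kale is a leaf — visit kale.
        At reed: no right child.
        Visit reed.
      At aster: go right to moss.
        moss is a leaf — visit moss.
      Visit aster.
    At pear: go right to ash.
      At ash: go left to hop.
        hop is a leaf — visit hop.
      At ash: go right to tulip.
        At tulip: go left to poppy.
          At poppy: no left child.
          At poppy: go right to rose.
            At rose: no left child.
            At rose: go right to sage.
              sage is a leaf — visit sage.
            Visit rose.
          Visit poppy.
        At tulip: no right child.
        Visit tulip.
      Visit ash.
    Visit pear.
  At ivy: no right child.
  Visit ivy.
Visit fern.
Full post-order sequence: daisy, kale, reed, moss, aster, hop, sage, rose, poppy, tulip, ash, pear, ivy, fern.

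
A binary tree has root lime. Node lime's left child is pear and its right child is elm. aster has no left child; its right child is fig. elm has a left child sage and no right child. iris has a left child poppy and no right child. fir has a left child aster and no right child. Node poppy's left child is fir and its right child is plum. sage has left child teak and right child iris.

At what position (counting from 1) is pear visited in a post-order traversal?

1

Post-order visits the left subtree, then the right subtree, then the node.
At lime: go left to pear.
  pear is a leaf — visit pear.
At lime: go right to elm.
  At elm: go left to sage.
    At sage: go left to teak.
      teak is a leaf — visit teak.
    At sage: go right to iris.
      At iris: go left to poppy.
        At poppy: go left to fir.
          At fir: go left to aster.
            At aster: no left child.
            At aster: go right to fig.
              fig is a leaf — visit fig.
            Visit aster.
          At fir: no right child.
          Visit fir.
        At poppy: go right to plum.
          plum is a leaf — visit plum.
        Visit poppy.
      At iris: no right child.
      Visit iris.
    Visit sage.
  At elm: no right child.
  Visit elm.
Visit lime.
Full post-order sequence: pear, teak, fig, aster, fir, plum, poppy, iris, sage, elm, lime.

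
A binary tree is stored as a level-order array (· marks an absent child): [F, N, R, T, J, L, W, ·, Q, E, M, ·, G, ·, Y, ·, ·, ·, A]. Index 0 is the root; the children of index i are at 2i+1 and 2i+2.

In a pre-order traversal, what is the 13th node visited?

Pre-order visits the node, then its left subtree, then its right subtree.
Visit F.
At F: go left to N.
  Visit N.
  At N: go left to T.
    Visit T.
    At T: no left child.
    At T: go right to Q.
      Visit Q.
      At Q: no left child.
      At Q: go right to A.
        A is a leaf — visit A.
  At N: go right to J.
    Visit J.
    At J: go left to E.
      E is a leaf — visit E.
    At J: go right to M.
      M is a leaf — visit M.
At F: go right to R.
  Visit R.
  At R: go left to L.
    Visit L.
    At L: no left child.
    At L: go right to G.
      G is a leaf — visit G.
  At R: go right to W.
    Visit W.
    At W: no left child.
    At W: go right to Y.
      Y is a leaf — visit Y.
Full pre-order sequence: F, N, T, Q, A, J, E, M, R, L, G, W, Y.

Y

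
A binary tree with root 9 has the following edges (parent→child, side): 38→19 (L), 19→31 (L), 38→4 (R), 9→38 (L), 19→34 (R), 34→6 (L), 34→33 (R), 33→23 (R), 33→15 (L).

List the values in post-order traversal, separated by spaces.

Post-order visits the left subtree, then the right subtree, then the node.
At 9: go left to 38.
  At 38: go left to 19.
    At 19: go left to 31.
      31 is a leaf — visit 31.
    At 19: go right to 34.
      At 34: go left to 6.
        6 is a leaf — visit 6.
      At 34: go right to 33.
        At 33: go left to 15.
          15 is a leaf — visit 15.
        At 33: go right to 23.
          23 is a leaf — visit 23.
        Visit 33.
      Visit 34.
    Visit 19.
  At 38: go right to 4.
    4 is a leaf — visit 4.
  Visit 38.
At 9: no right child.
Visit 9.

31 6 15 23 33 34 19 4 38 9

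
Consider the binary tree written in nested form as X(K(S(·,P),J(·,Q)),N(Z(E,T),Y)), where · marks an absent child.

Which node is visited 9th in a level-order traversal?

Q

Level-order visits nodes level by level from the root, left to right within each level.
Level 0: X
Level 1: K, N
Level 2: S, J, Z, Y
Level 3: P, Q, E, T
Full level-order sequence: X, K, N, S, J, Z, Y, P, Q, E, T.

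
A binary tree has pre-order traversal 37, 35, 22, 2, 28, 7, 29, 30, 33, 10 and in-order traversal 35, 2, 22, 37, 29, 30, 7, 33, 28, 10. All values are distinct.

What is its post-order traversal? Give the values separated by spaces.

2 22 35 30 29 33 7 10 28 37

The first element of pre-order is the root; it splits in-order into left and right subtrees.
Root 37: left subtree has 3 nodes {35, 2, 22}, right has 6 {29, 30, 7, 33, 28, 10}.
  Root 35: left subtree has 0 nodes { }, right has 2 {2, 22}.
    Root 22: left subtree has 1 node {2}, right has 0 { }.
  Root 28: left subtree has 4 nodes {29, 30, 7, 33}, right has 1 {10}.
    Root 7: left subtree has 2 nodes {29, 30}, right has 1 {33}.
      Root 29: left subtree has 0 nodes { }, right has 1 {30}.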